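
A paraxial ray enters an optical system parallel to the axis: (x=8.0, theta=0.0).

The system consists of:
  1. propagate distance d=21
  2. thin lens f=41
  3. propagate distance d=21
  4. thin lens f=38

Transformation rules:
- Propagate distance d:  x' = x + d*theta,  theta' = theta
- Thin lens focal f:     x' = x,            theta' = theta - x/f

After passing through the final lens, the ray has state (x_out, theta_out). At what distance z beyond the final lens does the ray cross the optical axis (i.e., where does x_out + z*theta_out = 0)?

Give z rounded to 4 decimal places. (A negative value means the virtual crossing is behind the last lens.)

Answer: 13.1034

Derivation:
Initial: x=8.0000 theta=0.0000
After 1 (propagate distance d=21): x=8.0000 theta=0.0000
After 2 (thin lens f=41): x=8.0000 theta=-8/41 (≈-0.1951)
After 3 (propagate distance d=21): x=160/41 (≈3.9024) theta=-8/41 (≈-0.1951)
After 4 (thin lens f=38): x=160/41 (≈3.9024) theta=-232/779 (≈-0.2978)
z_focus = -x_out/theta_out = -(160/41)/(-232/779) = 380/29 ≈ 13.1034
Rounded to 4 decimal places: z = 13.1034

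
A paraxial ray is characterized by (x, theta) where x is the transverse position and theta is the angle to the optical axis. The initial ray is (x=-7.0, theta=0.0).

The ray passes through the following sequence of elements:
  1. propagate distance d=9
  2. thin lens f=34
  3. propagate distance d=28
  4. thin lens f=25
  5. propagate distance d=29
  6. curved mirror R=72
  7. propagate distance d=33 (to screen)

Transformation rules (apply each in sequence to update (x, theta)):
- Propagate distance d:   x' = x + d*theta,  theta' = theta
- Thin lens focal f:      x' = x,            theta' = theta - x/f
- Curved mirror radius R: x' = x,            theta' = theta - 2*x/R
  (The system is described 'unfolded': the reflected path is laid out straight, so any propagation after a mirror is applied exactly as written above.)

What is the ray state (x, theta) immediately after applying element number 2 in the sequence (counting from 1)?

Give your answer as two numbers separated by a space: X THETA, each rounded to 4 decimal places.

Answer: -7.0000 0.2059

Derivation:
Initial: x=-7.0000 theta=0.0000
After 1 (propagate distance d=9): x=-7.0000 theta=0.0000
After 2 (thin lens f=34): x=-7.0000 theta=7/34 (≈0.2059)
Rounded to 4 decimal places: x = -7.0000, theta = 0.2059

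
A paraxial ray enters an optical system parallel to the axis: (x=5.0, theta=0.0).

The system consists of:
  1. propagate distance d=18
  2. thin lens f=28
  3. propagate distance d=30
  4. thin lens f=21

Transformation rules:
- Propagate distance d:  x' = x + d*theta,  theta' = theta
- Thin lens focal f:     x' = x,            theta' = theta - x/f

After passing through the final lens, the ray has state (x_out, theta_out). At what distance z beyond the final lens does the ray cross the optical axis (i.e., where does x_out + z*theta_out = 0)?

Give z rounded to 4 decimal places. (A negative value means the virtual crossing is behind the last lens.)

Answer: -2.2105

Derivation:
Initial: x=5.0000 theta=0.0000
After 1 (propagate distance d=18): x=5.0000 theta=0.0000
After 2 (thin lens f=28): x=5.0000 theta=-5/28 (≈-0.1786)
After 3 (propagate distance d=30): x=-5/14 (≈-0.3571) theta=-5/28 (≈-0.1786)
After 4 (thin lens f=21): x=-5/14 (≈-0.3571) theta=-95/588 (≈-0.1616)
z_focus = -x_out/theta_out = -(-5/14)/(-95/588) = -42/19 ≈ -2.2105
Rounded to 4 decimal places: z = -2.2105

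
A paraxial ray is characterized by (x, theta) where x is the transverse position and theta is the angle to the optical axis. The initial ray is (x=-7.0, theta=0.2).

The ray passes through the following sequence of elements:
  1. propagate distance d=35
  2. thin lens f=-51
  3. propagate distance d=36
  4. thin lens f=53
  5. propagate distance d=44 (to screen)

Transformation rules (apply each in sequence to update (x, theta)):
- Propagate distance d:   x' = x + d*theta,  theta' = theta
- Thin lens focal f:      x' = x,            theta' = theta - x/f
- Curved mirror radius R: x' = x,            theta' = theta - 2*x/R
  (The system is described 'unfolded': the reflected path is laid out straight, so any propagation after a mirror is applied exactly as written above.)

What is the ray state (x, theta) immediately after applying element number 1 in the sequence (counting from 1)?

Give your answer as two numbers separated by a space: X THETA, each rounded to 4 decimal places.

Answer: 0.0000 0.2000

Derivation:
Initial: x=-7.0000 theta=0.2000
After 1 (propagate distance d=35): x=0.0000 theta=0.2000
Rounded to 4 decimal places: x = 0.0000, theta = 0.2000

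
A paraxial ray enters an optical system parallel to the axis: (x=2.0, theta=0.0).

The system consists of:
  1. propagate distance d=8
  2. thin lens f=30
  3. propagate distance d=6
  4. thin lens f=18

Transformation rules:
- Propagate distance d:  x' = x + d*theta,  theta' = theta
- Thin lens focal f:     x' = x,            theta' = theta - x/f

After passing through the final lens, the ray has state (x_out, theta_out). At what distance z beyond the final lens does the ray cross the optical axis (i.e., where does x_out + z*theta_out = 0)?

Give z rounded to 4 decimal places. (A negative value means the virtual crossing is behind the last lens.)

Initial: x=2.0000 theta=0.0000
After 1 (propagate distance d=8): x=2.0000 theta=0.0000
After 2 (thin lens f=30): x=2.0000 theta=-1/15 (≈-0.0667)
After 3 (propagate distance d=6): x=1.6000 theta=-1/15 (≈-0.0667)
After 4 (thin lens f=18): x=1.6000 theta=-7/45 (≈-0.1556)
z_focus = -x_out/theta_out = -(1.6000)/(-7/45) = 72/7 ≈ 10.2857
Rounded to 4 decimal places: z = 10.2857

Answer: 10.2857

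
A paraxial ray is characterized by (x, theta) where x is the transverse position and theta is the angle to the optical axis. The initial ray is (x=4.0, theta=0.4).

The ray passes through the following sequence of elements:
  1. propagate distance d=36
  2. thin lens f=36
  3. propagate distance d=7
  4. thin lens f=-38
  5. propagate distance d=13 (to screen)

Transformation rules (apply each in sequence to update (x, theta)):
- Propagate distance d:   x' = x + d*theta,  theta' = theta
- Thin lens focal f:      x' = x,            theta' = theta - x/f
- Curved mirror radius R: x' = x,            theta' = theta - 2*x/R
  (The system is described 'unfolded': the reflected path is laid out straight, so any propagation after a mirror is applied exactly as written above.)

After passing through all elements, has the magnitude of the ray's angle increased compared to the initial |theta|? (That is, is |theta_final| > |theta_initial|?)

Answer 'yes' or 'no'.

Initial: x=4.0000 theta=0.4000
After 1 (propagate distance d=36): x=18.4000 theta=0.4000
After 2 (thin lens f=36): x=18.4000 theta=-1/9 (≈-0.1111)
After 3 (propagate distance d=7): x=793/45 (≈17.6222) theta=-1/9 (≈-0.1111)
After 4 (thin lens f=-38): x=793/45 (≈17.6222) theta=67/190 (≈0.3526)
After 5 (propagate distance d=13 (to screen)): x=37973/1710 (≈22.2064) theta=67/190 (≈0.3526)
|theta_initial|=0.4000 |theta_final|=67/190 (≈0.3526) -> not increased

Answer: no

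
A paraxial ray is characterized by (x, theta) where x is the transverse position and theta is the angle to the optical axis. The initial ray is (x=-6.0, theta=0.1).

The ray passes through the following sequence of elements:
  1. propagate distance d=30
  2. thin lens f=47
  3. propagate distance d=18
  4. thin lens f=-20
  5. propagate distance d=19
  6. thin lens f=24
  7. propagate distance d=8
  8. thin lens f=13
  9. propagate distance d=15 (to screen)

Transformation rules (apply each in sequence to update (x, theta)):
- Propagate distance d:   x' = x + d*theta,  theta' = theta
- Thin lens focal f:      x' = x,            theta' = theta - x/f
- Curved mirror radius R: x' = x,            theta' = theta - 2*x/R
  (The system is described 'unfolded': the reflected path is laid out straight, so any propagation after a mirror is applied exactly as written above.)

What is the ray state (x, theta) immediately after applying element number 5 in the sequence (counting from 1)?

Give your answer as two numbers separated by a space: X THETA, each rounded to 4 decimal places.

Initial: x=-6.0000 theta=0.1000
After 1 (propagate distance d=30): x=-3.0000 theta=0.1000
After 2 (thin lens f=47): x=-3.0000 theta=77/470 (≈0.1638)
After 3 (propagate distance d=18): x=-12/235 (≈-0.0511) theta=77/470 (≈0.1638)
After 4 (thin lens f=-20): x=-12/235 (≈-0.0511) theta=379/2350 (≈0.1613)
After 5 (propagate distance d=19): x=7081/2350 (≈3.0132) theta=379/2350 (≈0.1613)
Rounded to 4 decimal places: x = 3.0132, theta = 0.1613

Answer: 3.0132 0.1613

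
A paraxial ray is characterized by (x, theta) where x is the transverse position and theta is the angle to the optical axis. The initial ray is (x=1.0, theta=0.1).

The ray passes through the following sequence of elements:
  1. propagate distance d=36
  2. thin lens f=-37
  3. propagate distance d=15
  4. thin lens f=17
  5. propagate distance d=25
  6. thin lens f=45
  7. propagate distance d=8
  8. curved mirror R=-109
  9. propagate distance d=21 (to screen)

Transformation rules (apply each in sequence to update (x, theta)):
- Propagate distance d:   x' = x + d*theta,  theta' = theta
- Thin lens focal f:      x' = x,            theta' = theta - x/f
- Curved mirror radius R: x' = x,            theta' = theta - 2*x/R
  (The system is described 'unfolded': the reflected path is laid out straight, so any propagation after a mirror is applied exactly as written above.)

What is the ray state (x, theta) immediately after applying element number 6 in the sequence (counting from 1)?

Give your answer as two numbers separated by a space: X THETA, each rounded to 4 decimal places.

Initial: x=1.0000 theta=0.1000
After 1 (propagate distance d=36): x=4.6000 theta=0.1000
After 2 (thin lens f=-37): x=4.6000 theta=83/370 (≈0.2243)
After 3 (propagate distance d=15): x=2947/370 (≈7.9649) theta=83/370 (≈0.2243)
After 4 (thin lens f=17): x=2947/370 (≈7.9649) theta=-768/3145 (≈-0.2442)
After 5 (propagate distance d=25): x=11699/6290 (≈1.8599) theta=-768/3145 (≈-0.2442)
After 6 (thin lens f=45): x=11699/6290 (≈1.8599) theta=-80819/283050 (≈-0.2855)
Rounded to 4 decimal places: x = 1.8599, theta = -0.2855

Answer: 1.8599 -0.2855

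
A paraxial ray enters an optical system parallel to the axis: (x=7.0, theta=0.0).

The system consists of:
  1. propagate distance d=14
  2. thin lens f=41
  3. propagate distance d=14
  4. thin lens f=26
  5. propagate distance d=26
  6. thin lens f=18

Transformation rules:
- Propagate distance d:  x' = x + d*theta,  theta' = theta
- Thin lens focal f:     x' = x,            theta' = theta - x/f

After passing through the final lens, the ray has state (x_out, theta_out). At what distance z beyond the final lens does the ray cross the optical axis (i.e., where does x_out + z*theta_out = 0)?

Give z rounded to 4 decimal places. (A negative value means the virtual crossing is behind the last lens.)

Initial: x=7.0000 theta=0.0000
After 1 (propagate distance d=14): x=7.0000 theta=0.0000
After 2 (thin lens f=41): x=7.0000 theta=-7/41 (≈-0.1707)
After 3 (propagate distance d=14): x=189/41 (≈4.6098) theta=-7/41 (≈-0.1707)
After 4 (thin lens f=26): x=189/41 (≈4.6098) theta=-371/1066 (≈-0.3480)
After 5 (propagate distance d=26): x=-182/41 (≈-4.4390) theta=-371/1066 (≈-0.3480)
After 6 (thin lens f=18): x=-182/41 (≈-4.4390) theta=-973/9594 (≈-0.1014)
z_focus = -x_out/theta_out = -(-182/41)/(-973/9594) = -6084/139 ≈ -43.7698
Rounded to 4 decimal places: z = -43.7698

Answer: -43.7698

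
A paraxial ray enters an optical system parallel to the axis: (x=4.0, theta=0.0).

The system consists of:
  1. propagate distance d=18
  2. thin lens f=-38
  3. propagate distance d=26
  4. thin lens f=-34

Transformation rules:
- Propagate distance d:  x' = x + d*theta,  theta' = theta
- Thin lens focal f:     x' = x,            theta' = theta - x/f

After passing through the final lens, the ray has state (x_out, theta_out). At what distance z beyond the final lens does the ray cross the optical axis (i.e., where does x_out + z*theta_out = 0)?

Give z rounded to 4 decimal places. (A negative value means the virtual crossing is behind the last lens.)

Answer: -22.2041

Derivation:
Initial: x=4.0000 theta=0.0000
After 1 (propagate distance d=18): x=4.0000 theta=0.0000
After 2 (thin lens f=-38): x=4.0000 theta=2/19 (≈0.1053)
After 3 (propagate distance d=26): x=128/19 (≈6.7368) theta=2/19 (≈0.1053)
After 4 (thin lens f=-34): x=128/19 (≈6.7368) theta=98/323 (≈0.3034)
z_focus = -x_out/theta_out = -(128/19)/(98/323) = -1088/49 ≈ -22.2041
Rounded to 4 decimal places: z = -22.2041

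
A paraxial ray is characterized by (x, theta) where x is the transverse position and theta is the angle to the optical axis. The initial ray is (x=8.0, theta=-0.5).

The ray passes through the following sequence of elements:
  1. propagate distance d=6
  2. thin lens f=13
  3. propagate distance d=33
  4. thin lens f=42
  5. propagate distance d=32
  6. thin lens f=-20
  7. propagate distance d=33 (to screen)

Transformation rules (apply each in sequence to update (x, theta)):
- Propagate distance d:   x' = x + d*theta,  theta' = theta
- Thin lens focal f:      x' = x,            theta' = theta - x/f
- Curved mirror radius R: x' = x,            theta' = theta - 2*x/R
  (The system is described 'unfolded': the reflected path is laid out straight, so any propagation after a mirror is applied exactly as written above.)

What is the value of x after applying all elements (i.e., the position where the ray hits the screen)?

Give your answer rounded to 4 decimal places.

Initial: x=8.0000 theta=-0.5000
After 1 (propagate distance d=6): x=5.0000 theta=-0.5000
After 2 (thin lens f=13): x=5.0000 theta=-23/26 (≈-0.8846)
After 3 (propagate distance d=33): x=-629/26 (≈-24.1923) theta=-23/26 (≈-0.8846)
After 4 (thin lens f=42): x=-629/26 (≈-24.1923) theta=-337/1092 (≈-0.3086)
After 5 (propagate distance d=32): x=-18601/546 (≈-34.0678) theta=-337/1092 (≈-0.3086)
After 6 (thin lens f=-20): x=-18601/546 (≈-34.0678) theta=-21971/10920 (≈-2.0120)
After 7 (propagate distance d=33 (to screen)): x=-1097063/10920 (≈-100.4636) theta=-21971/10920 (≈-2.0120)
Rounded to 4 decimal places: x = -100.4636

Answer: -100.4636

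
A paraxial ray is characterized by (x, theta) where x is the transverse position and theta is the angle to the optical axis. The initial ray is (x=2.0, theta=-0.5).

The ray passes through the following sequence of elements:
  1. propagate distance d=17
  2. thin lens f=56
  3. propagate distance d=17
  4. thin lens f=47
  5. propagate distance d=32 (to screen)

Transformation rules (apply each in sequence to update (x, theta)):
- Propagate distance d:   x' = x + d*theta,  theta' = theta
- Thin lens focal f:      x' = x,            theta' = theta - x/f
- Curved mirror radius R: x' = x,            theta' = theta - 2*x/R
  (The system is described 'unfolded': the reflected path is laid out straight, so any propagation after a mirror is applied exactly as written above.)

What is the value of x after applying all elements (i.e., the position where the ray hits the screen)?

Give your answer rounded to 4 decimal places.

Answer: -16.4432

Derivation:
Initial: x=2.0000 theta=-0.5000
After 1 (propagate distance d=17): x=-6.5000 theta=-0.5000
After 2 (thin lens f=56): x=-6.5000 theta=-43/112 (≈-0.3839)
After 3 (propagate distance d=17): x=-1459/112 (≈-13.0268) theta=-43/112 (≈-0.3839)
After 4 (thin lens f=47): x=-1459/112 (≈-13.0268) theta=-281/2632 (≈-0.1068)
After 5 (propagate distance d=32 (to screen)): x=-86557/5264 (≈-16.4432) theta=-281/2632 (≈-0.1068)
Rounded to 4 decimal places: x = -16.4432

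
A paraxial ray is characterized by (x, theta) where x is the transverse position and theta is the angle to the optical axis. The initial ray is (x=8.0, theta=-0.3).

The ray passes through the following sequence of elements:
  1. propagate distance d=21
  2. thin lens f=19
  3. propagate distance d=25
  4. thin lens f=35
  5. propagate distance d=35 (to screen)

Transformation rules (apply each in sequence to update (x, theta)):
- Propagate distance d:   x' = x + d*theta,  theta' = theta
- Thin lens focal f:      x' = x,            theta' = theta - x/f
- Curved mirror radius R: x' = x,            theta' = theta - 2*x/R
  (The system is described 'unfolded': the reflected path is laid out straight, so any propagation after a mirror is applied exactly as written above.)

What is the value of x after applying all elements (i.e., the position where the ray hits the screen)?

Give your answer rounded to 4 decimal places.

Initial: x=8.0000 theta=-0.3000
After 1 (propagate distance d=21): x=1.7000 theta=-0.3000
After 2 (thin lens f=19): x=1.7000 theta=-37/95 (≈-0.3895)
After 3 (propagate distance d=25): x=-1527/190 (≈-8.0368) theta=-37/95 (≈-0.3895)
After 4 (thin lens f=35): x=-1527/190 (≈-8.0368) theta=-1063/6650 (≈-0.1598)
After 5 (propagate distance d=35 (to screen)): x=-259/19 (≈-13.6316) theta=-1063/6650 (≈-0.1598)
Rounded to 4 decimal places: x = -13.6316

Answer: -13.6316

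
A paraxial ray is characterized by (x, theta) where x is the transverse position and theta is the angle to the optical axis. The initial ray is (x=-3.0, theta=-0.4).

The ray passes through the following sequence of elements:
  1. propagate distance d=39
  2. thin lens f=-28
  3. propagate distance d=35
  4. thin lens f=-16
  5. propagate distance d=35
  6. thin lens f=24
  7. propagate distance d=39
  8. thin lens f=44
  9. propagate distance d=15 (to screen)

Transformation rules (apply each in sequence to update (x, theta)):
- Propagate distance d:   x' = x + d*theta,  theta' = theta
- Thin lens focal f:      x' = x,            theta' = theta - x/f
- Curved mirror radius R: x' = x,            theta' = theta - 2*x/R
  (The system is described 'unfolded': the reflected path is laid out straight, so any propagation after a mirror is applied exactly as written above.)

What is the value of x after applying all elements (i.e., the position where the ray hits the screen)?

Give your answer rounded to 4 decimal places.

Answer: 37.8167

Derivation:
Initial: x=-3.0000 theta=-0.4000
After 1 (propagate distance d=39): x=-18.6000 theta=-0.4000
After 2 (thin lens f=-28): x=-18.6000 theta=-149/140 (≈-1.0643)
After 3 (propagate distance d=35): x=-55.8500 theta=-149/140 (≈-1.0643)
After 4 (thin lens f=-16): x=-55.8500 theta=-10203/2240 (≈-4.5549)
After 5 (propagate distance d=35): x=-68887/320 (≈-215.2719) theta=-10203/2240 (≈-4.5549)
After 6 (thin lens f=24): x=-68887/320 (≈-215.2719) theta=237337/53760 (≈4.4148)
After 7 (propagate distance d=39): x=-772291/17920 (≈-43.0966) theta=237337/53760 (≈4.4148)
After 8 (thin lens f=44): x=-772291/17920 (≈-43.0966) theta=12759701/2365440 (≈5.3942)
After 9 (propagate distance d=15 (to screen)): x=29817701/788480 (≈37.8167) theta=12759701/2365440 (≈5.3942)
Rounded to 4 decimal places: x = 37.8167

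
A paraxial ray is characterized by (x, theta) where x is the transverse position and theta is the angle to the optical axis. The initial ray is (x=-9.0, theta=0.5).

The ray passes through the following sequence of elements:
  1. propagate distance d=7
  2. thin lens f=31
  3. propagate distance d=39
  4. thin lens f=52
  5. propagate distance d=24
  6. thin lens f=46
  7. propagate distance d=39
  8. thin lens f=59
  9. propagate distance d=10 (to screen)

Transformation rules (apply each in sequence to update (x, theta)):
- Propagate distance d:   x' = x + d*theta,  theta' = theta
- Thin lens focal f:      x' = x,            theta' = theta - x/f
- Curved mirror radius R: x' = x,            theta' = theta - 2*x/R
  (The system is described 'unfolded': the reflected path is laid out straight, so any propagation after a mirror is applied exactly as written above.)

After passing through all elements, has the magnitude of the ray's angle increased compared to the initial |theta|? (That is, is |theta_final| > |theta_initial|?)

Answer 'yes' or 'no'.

Initial: x=-9.0000 theta=0.5000
After 1 (propagate distance d=7): x=-5.5000 theta=0.5000
After 2 (thin lens f=31): x=-5.5000 theta=21/31 (≈0.6774)
After 3 (propagate distance d=39): x=1297/62 (≈20.9194) theta=21/31 (≈0.6774)
After 4 (thin lens f=52): x=1297/62 (≈20.9194) theta=887/3224 (≈0.2751)
After 5 (propagate distance d=24): x=22183/806 (≈27.5223) theta=887/3224 (≈0.2751)
After 6 (thin lens f=46): x=22183/806 (≈27.5223) theta=-23965/74152 (≈-0.3232)
After 7 (propagate distance d=39): x=1106201/74152 (≈14.9180) theta=-23965/74152 (≈-0.3232)
After 8 (thin lens f=59): x=1106201/74152 (≈14.9180) theta=-315017/546871 (≈-0.5760)
After 9 (propagate distance d=10 (to screen)): x=40064499/4374968 (≈9.1577) theta=-315017/546871 (≈-0.5760)
|theta_initial|=0.5000 |theta_final|=315017/546871 (≈0.5760) -> increased

Answer: yes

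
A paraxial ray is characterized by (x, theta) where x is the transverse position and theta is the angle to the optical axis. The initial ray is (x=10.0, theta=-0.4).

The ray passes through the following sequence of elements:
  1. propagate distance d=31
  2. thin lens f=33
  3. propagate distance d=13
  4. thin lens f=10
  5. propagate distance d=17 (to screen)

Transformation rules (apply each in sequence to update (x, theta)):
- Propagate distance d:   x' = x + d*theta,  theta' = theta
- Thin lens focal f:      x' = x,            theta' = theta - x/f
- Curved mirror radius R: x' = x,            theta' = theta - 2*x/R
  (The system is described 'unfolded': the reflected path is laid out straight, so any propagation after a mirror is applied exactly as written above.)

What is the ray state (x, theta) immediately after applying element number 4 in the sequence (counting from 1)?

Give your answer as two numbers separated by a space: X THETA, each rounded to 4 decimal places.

Initial: x=10.0000 theta=-0.4000
After 1 (propagate distance d=31): x=-2.4000 theta=-0.4000
After 2 (thin lens f=33): x=-2.4000 theta=-18/55 (≈-0.3273)
After 3 (propagate distance d=13): x=-366/55 (≈-6.6545) theta=-18/55 (≈-0.3273)
After 4 (thin lens f=10): x=-366/55 (≈-6.6545) theta=93/275 (≈0.3382)
Rounded to 4 decimal places: x = -6.6545, theta = 0.3382

Answer: -6.6545 0.3382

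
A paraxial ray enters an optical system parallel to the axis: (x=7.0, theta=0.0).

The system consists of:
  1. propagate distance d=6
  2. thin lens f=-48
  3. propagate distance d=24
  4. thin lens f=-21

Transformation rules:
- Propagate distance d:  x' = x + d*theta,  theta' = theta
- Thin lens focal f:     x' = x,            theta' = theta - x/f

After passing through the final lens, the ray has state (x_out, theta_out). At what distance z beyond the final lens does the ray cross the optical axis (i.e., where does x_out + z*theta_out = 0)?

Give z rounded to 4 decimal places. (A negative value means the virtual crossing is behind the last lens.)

Initial: x=7.0000 theta=0.0000
After 1 (propagate distance d=6): x=7.0000 theta=0.0000
After 2 (thin lens f=-48): x=7.0000 theta=7/48 (≈0.1458)
After 3 (propagate distance d=24): x=10.5000 theta=7/48 (≈0.1458)
After 4 (thin lens f=-21): x=10.5000 theta=31/48 (≈0.6458)
z_focus = -x_out/theta_out = -(10.5000)/(31/48) = -504/31 ≈ -16.2581
Rounded to 4 decimal places: z = -16.2581

Answer: -16.2581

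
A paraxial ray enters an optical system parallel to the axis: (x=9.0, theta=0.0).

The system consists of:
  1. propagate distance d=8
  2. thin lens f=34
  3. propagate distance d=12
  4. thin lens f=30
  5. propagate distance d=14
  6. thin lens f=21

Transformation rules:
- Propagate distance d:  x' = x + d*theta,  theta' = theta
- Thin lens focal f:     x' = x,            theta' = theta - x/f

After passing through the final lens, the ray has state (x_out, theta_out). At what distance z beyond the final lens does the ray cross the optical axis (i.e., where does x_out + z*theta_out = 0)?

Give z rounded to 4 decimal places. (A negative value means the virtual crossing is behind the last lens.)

Initial: x=9.0000 theta=0.0000
After 1 (propagate distance d=8): x=9.0000 theta=0.0000
After 2 (thin lens f=34): x=9.0000 theta=-9/34 (≈-0.2647)
After 3 (propagate distance d=12): x=99/17 (≈5.8235) theta=-9/34 (≈-0.2647)
After 4 (thin lens f=30): x=99/17 (≈5.8235) theta=-39/85 (≈-0.4588)
After 5 (propagate distance d=14): x=-0.6000 theta=-39/85 (≈-0.4588)
After 6 (thin lens f=21): x=-0.6000 theta=-256/595 (≈-0.4303)
z_focus = -x_out/theta_out = -(-0.6000)/(-256/595) = -357/256 ≈ -1.3945
Rounded to 4 decimal places: z = -1.3945

Answer: -1.3945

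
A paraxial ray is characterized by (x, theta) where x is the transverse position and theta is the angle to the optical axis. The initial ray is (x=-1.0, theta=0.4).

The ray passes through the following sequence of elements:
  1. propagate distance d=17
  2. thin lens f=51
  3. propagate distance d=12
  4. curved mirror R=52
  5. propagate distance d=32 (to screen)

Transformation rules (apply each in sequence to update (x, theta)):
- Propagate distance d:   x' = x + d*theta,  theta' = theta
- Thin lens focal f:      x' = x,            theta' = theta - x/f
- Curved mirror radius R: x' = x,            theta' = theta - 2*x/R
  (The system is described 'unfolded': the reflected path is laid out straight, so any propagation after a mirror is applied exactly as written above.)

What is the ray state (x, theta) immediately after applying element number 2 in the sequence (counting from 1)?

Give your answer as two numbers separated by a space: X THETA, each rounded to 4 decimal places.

Answer: 5.8000 0.2863

Derivation:
Initial: x=-1.0000 theta=0.4000
After 1 (propagate distance d=17): x=5.8000 theta=0.4000
After 2 (thin lens f=51): x=5.8000 theta=73/255 (≈0.2863)
Rounded to 4 decimal places: x = 5.8000, theta = 0.2863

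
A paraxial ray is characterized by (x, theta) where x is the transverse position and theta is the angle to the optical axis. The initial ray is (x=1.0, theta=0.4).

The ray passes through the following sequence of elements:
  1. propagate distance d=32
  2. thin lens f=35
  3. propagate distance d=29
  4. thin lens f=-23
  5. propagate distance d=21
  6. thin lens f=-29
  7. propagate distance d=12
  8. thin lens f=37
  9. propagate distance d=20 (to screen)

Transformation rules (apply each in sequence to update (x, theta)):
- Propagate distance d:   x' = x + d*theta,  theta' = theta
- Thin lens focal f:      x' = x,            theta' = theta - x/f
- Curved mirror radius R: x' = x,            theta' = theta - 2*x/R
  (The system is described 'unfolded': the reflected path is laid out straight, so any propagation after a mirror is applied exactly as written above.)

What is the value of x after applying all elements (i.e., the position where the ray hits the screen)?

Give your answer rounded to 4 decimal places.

Initial: x=1.0000 theta=0.4000
After 1 (propagate distance d=32): x=13.8000 theta=0.4000
After 2 (thin lens f=35): x=13.8000 theta=1/175 (≈0.0057)
After 3 (propagate distance d=29): x=2444/175 (≈13.9657) theta=1/175 (≈0.0057)
After 4 (thin lens f=-23): x=2444/175 (≈13.9657) theta=2467/4025 (≈0.6129)
After 5 (propagate distance d=21): x=108019/4025 (≈26.8370) theta=2467/4025 (≈0.6129)
After 6 (thin lens f=-29): x=108019/4025 (≈26.8370) theta=179562/116725 (≈1.5383)
After 7 (propagate distance d=12): x=1057459/23345 (≈45.2970) theta=179562/116725 (≈1.5383)
After 8 (thin lens f=37): x=1057459/23345 (≈45.2970) theta=1356499/4318825 (≈0.3141)
After 9 (propagate distance d=20 (to screen)): x=44551979/863765 (≈51.5788) theta=1356499/4318825 (≈0.3141)
Rounded to 4 decimal places: x = 51.5788

Answer: 51.5788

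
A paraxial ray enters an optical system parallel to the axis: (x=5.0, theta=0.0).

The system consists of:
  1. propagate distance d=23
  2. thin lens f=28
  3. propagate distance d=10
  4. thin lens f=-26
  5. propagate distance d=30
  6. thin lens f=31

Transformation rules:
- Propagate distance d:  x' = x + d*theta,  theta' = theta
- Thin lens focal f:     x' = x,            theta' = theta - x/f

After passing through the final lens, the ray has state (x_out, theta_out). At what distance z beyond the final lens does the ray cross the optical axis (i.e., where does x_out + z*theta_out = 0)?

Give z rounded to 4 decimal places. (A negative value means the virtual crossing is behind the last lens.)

Initial: x=5.0000 theta=0.0000
After 1 (propagate distance d=23): x=5.0000 theta=0.0000
After 2 (thin lens f=28): x=5.0000 theta=-5/28 (≈-0.1786)
After 3 (propagate distance d=10): x=45/14 (≈3.2143) theta=-5/28 (≈-0.1786)
After 4 (thin lens f=-26): x=45/14 (≈3.2143) theta=-5/91 (≈-0.0549)
After 5 (propagate distance d=30): x=285/182 (≈1.5659) theta=-5/91 (≈-0.0549)
After 6 (thin lens f=31): x=285/182 (≈1.5659) theta=-85/806 (≈-0.1055)
z_focus = -x_out/theta_out = -(285/182)/(-85/806) = 1767/119 ≈ 14.8487
Rounded to 4 decimal places: z = 14.8487

Answer: 14.8487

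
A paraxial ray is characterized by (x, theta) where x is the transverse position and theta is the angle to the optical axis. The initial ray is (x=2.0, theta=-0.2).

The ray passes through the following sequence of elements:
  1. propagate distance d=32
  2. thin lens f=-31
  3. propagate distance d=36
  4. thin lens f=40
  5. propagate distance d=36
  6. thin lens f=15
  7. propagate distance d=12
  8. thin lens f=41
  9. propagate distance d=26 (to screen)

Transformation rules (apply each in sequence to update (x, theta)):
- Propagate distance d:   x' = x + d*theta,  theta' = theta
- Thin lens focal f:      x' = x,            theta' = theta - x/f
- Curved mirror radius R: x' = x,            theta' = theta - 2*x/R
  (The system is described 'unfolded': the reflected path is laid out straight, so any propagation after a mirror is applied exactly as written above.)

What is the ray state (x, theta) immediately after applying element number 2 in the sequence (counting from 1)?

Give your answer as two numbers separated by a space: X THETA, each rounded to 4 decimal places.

Initial: x=2.0000 theta=-0.2000
After 1 (propagate distance d=32): x=-4.4000 theta=-0.2000
After 2 (thin lens f=-31): x=-4.4000 theta=-53/155 (≈-0.3419)
Rounded to 4 decimal places: x = -4.4000, theta = -0.3419

Answer: -4.4000 -0.3419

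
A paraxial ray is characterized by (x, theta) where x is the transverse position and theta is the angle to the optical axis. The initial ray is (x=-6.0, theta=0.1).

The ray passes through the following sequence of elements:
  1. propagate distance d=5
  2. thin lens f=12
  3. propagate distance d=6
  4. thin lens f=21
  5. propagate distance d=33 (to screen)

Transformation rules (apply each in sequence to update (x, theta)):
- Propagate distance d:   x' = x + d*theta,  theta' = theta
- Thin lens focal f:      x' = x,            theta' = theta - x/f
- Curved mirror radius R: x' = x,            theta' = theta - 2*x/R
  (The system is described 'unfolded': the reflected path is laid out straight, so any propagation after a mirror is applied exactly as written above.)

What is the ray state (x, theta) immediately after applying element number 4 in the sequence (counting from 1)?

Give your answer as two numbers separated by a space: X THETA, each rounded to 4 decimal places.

Initial: x=-6.0000 theta=0.1000
After 1 (propagate distance d=5): x=-5.5000 theta=0.1000
After 2 (thin lens f=12): x=-5.5000 theta=67/120 (≈0.5583)
After 3 (propagate distance d=6): x=-2.1500 theta=67/120 (≈0.5583)
After 4 (thin lens f=21): x=-2.1500 theta=37/56 (≈0.6607)
Rounded to 4 decimal places: x = -2.1500, theta = 0.6607

Answer: -2.1500 0.6607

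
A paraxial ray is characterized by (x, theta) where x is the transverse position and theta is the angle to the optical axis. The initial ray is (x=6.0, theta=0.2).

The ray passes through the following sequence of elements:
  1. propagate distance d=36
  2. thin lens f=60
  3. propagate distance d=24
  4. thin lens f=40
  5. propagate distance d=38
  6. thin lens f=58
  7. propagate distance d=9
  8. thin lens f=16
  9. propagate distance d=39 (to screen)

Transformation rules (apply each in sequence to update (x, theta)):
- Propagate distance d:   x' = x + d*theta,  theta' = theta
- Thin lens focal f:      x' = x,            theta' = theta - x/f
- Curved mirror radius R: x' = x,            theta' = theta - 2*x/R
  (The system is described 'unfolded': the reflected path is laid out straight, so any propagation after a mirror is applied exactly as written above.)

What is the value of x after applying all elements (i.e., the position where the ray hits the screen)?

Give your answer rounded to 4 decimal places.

Answer: -8.5752

Derivation:
Initial: x=6.0000 theta=0.2000
After 1 (propagate distance d=36): x=13.2000 theta=0.2000
After 2 (thin lens f=60): x=13.2000 theta=-0.0200
After 3 (propagate distance d=24): x=12.7200 theta=-0.0200
After 4 (thin lens f=40): x=12.7200 theta=-0.3380
After 5 (propagate distance d=38): x=-0.1240 theta=-0.3380
After 6 (thin lens f=58): x=-0.1240 theta=-487/1450 (≈-0.3359)
After 7 (propagate distance d=9): x=-11407/3625 (≈-3.1468) theta=-487/1450 (≈-0.3359)
After 8 (thin lens f=16): x=-11407/3625 (≈-3.1468) theta=-8073/58000 (≈-0.1392)
After 9 (propagate distance d=39 (to screen)): x=-497359/58000 (≈-8.5752) theta=-8073/58000 (≈-0.1392)
Rounded to 4 decimal places: x = -8.5752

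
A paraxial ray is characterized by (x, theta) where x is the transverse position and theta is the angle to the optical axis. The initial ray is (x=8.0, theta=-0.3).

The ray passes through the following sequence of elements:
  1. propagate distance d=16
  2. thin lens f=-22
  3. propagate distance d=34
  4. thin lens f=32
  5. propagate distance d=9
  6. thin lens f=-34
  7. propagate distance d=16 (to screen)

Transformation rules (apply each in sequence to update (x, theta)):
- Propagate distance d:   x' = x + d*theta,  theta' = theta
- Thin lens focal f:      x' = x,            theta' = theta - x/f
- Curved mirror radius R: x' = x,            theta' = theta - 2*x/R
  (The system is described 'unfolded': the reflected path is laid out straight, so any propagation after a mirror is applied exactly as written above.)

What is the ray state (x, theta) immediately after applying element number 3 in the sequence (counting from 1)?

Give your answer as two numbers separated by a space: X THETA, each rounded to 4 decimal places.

Initial: x=8.0000 theta=-0.3000
After 1 (propagate distance d=16): x=3.2000 theta=-0.3000
After 2 (thin lens f=-22): x=3.2000 theta=-17/110 (≈-0.1545)
After 3 (propagate distance d=34): x=-113/55 (≈-2.0545) theta=-17/110 (≈-0.1545)
Rounded to 4 decimal places: x = -2.0545, theta = -0.1545

Answer: -2.0545 -0.1545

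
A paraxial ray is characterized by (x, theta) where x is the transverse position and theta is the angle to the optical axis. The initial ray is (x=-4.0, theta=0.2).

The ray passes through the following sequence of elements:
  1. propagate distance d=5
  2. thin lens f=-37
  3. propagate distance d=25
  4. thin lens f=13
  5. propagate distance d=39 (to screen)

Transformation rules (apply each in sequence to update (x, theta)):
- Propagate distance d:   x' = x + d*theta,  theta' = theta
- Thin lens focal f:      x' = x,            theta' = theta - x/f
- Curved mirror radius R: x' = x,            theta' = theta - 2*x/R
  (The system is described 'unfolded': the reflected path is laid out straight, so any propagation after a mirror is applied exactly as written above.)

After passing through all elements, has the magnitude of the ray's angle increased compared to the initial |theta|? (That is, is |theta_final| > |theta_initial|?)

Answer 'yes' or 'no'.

Answer: no

Derivation:
Initial: x=-4.0000 theta=0.2000
After 1 (propagate distance d=5): x=-3.0000 theta=0.2000
After 2 (thin lens f=-37): x=-3.0000 theta=22/185 (≈0.1189)
After 3 (propagate distance d=25): x=-1/37 (≈-0.0270) theta=22/185 (≈0.1189)
After 4 (thin lens f=13): x=-1/37 (≈-0.0270) theta=291/2405 (≈0.1210)
After 5 (propagate distance d=39 (to screen)): x=868/185 (≈4.6919) theta=291/2405 (≈0.1210)
|theta_initial|=0.2000 |theta_final|=291/2405 (≈0.1210) -> not increased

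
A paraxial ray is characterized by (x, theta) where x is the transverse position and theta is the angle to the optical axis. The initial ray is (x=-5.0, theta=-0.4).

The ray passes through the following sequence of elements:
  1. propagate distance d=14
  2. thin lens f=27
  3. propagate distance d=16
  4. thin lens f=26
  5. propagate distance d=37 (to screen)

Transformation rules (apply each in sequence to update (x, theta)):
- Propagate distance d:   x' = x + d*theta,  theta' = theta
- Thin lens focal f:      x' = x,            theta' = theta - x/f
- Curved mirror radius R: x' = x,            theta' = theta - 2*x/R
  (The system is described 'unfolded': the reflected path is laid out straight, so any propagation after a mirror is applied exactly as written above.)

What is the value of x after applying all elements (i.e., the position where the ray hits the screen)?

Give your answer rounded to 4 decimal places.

Answer: 4.2607

Derivation:
Initial: x=-5.0000 theta=-0.4000
After 1 (propagate distance d=14): x=-10.6000 theta=-0.4000
After 2 (thin lens f=27): x=-10.6000 theta=-1/135 (≈-0.0074)
After 3 (propagate distance d=16): x=-1447/135 (≈-10.7185) theta=-1/135 (≈-0.0074)
After 4 (thin lens f=26): x=-1447/135 (≈-10.7185) theta=1421/3510 (≈0.4048)
After 5 (propagate distance d=37 (to screen)): x=997/234 (≈4.2607) theta=1421/3510 (≈0.4048)
Rounded to 4 decimal places: x = 4.2607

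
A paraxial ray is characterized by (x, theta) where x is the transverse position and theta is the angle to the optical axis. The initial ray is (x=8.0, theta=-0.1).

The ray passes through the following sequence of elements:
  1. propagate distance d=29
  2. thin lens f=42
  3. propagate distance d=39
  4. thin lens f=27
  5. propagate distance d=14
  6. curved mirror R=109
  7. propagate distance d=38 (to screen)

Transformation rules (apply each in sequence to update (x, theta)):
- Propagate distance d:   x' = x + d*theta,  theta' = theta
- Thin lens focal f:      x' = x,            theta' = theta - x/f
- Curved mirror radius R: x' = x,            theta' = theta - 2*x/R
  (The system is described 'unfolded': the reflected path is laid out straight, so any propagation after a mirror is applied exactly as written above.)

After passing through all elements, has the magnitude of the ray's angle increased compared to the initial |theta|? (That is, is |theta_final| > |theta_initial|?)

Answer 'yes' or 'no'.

Initial: x=8.0000 theta=-0.1000
After 1 (propagate distance d=29): x=5.1000 theta=-0.1000
After 2 (thin lens f=42): x=5.1000 theta=-31/140 (≈-0.2214)
After 3 (propagate distance d=39): x=-99/28 (≈-3.5357) theta=-31/140 (≈-0.2214)
After 4 (thin lens f=27): x=-99/28 (≈-3.5357) theta=-19/210 (≈-0.0905)
After 5 (propagate distance d=14): x=-2017/420 (≈-4.8024) theta=-19/210 (≈-0.0905)
After 6 (curved mirror R=109): x=-2017/420 (≈-4.8024) theta=-9/3815 (≈-0.0024)
After 7 (propagate distance d=38 (to screen)): x=-223957/45780 (≈-4.8920) theta=-9/3815 (≈-0.0024)
|theta_initial|=0.1000 |theta_final|=9/3815 (≈0.0024) -> not increased

Answer: no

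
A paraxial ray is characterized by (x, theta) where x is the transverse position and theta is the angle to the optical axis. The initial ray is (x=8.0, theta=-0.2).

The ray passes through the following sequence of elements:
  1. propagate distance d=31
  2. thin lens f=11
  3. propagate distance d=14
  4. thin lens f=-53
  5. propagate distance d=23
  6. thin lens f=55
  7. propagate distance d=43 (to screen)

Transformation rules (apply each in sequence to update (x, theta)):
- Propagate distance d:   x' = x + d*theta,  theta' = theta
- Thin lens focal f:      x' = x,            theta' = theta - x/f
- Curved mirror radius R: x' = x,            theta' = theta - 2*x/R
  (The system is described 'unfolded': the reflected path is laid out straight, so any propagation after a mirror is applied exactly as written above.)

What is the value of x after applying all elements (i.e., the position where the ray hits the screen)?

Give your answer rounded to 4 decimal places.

Initial: x=8.0000 theta=-0.2000
After 1 (propagate distance d=31): x=1.8000 theta=-0.2000
After 2 (thin lens f=11): x=1.8000 theta=-4/11 (≈-0.3636)
After 3 (propagate distance d=14): x=-181/55 (≈-3.2909) theta=-4/11 (≈-0.3636)
After 4 (thin lens f=-53): x=-181/55 (≈-3.2909) theta=-1241/2915 (≈-0.4257)
After 5 (propagate distance d=23): x=-38136/2915 (≈-13.0827) theta=-1241/2915 (≈-0.4257)
After 6 (thin lens f=55): x=-38136/2915 (≈-13.0827) theta=-30119/160325 (≈-0.1879)
After 7 (propagate distance d=43 (to screen)): x=-3392597/160325 (≈-21.1607) theta=-30119/160325 (≈-0.1879)
Rounded to 4 decimal places: x = -21.1607

Answer: -21.1607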